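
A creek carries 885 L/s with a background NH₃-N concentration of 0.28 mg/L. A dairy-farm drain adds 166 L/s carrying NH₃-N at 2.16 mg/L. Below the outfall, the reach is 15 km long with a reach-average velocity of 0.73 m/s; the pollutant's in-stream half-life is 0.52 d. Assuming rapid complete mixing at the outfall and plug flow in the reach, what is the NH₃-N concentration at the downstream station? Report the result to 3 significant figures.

0.420 mg/L

Flow-weighted average: C = (885.0·0.2800 + 166.0·2.160) / 1051 = 606.4/1051 = 0.5769 mg/L.
Travel time t = 15·1000 / 0.73 = 20550 s = 5.708 h.
Half-life 0.52 d → k = ln 2 / 0.52 = 1.333 d⁻¹.
After decay, C = 0.5769 × e^(−kt) = 0.5769 × 0.7283 = 0.4202 mg/L.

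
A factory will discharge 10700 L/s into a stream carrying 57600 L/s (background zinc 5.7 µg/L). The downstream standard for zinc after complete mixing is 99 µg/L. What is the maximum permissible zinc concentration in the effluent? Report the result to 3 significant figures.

At the limit, (Qr·Cr + Qe·Cₑ)/(Qr + Qe) = 99:
Cₑ = (68300·99 − 57600·5.700) / 10700 = 601.3 µg/L.

601 µg/L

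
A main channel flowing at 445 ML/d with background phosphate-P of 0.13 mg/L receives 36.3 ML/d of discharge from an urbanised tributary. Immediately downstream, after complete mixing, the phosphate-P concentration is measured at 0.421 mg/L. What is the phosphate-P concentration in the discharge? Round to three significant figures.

Mass balance: 445.0·0.1300 + 36.30·Cₑ = 481.3·0.4210
→ Cₑ = (481.3·0.4210 − 445.0·0.1300) / 36.30 = 3.988 mg/L.

3.99 mg/L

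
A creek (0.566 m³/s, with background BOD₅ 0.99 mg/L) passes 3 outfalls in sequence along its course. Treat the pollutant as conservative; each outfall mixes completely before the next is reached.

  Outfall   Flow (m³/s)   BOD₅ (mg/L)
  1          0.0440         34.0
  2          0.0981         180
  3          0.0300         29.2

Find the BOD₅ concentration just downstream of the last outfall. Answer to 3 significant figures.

27.9 mg/L

Outfall 1: combined Q = 0.6100 m³/s; C = (0.5660·0.9900 + 0.04400·34.00)/0.6100 = 3.371 mg/L.
Outfall 2: combined Q = 0.7081 m³/s; C = (0.6100·3.371 + 0.09810·180.0)/0.7081 = 27.84 mg/L.
Outfall 3: combined Q = 0.7381 m³/s; C = (0.7081·27.84 + 0.03000·29.20)/0.7381 = 27.90 mg/L.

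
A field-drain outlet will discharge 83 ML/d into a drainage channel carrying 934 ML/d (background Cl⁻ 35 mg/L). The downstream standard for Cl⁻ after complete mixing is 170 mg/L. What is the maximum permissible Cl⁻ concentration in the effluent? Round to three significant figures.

At the limit, (Qr·Cr + Qe·Cₑ)/(Qr + Qe) = 170:
Cₑ = (1017·170 − 934.0·35.00) / 83.00 = 1689 mg/L.

1690 mg/L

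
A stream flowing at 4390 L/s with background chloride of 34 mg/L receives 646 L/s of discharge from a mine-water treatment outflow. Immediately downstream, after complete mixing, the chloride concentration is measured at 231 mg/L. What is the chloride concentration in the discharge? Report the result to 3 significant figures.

Mass balance: 4390·34.00 + 646.0·Cₑ = 5036·231.0
→ Cₑ = (5036·231.0 − 4390·34.00) / 646.0 = 1570 mg/L.

1570 mg/L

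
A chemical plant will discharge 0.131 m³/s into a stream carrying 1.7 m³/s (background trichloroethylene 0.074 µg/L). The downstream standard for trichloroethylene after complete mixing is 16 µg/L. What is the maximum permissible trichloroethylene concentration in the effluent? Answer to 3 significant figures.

At the limit, (Qr·Cr + Qe·Cₑ)/(Qr + Qe) = 16:
Cₑ = (1.831·16 − 1.700·0.07400) / 0.1310 = 222.7 µg/L.

223 µg/L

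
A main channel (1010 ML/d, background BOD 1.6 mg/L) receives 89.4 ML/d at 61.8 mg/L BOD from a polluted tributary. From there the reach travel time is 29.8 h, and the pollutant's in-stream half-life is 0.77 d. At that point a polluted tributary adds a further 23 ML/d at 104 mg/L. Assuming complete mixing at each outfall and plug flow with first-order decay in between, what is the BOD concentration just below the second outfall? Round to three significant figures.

After mixing, C = (1010·1.600 + 89.40·61.80) / 1099 = 7141/1099 = 6.495 mg/L; combined flow 1099 ML/d.
Half-life 0.77 d → k = ln 2 / 0.77 = 0.9002 d⁻¹.
Decay over the reach: 6.495·exp(−kt) = 6.495·0.3270 = 2.124 mg/L.
Second outfall: C = (1099·2.124 + 23.00·104.0)/1122 = 4.212 mg/L.

4.21 mg/L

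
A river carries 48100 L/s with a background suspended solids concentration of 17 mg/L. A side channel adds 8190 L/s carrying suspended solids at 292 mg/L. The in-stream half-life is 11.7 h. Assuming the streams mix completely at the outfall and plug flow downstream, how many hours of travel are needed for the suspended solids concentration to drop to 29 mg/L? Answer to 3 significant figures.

After mixing, C = (48100·17.00 + 8190·292.0) / 56290 = 3209000/56290 = 57.01 mg/L.
Half-life 11.7 h → k = ln 2 / 11.7 = 0.05924 h⁻¹ = 1.422 d⁻¹.
57.01·exp(−k·t) = 29 → t = ln(57.01/29)/k = 41080 s = 11.41 h.

11.4 h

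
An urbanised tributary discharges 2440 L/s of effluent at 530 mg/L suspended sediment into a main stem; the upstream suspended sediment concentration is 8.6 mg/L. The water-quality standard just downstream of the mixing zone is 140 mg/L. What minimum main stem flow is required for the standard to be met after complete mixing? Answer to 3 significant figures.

Set C_mix = 140: (Q·8.600 + 2440·530.0) / (Q + 2440) = 140
→ Q = 2440·(530.0 − 140)/(140 − 8.600) = 7242 L/s.

7240 L/s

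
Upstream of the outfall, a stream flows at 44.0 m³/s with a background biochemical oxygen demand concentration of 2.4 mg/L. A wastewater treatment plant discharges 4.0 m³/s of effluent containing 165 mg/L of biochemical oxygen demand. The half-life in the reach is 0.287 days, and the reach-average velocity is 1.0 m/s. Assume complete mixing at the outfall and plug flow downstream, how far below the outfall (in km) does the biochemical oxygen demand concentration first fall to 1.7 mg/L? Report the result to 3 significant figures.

Mass balance: C = (44.00·2.400 + 4.000·165.0) / 48.00 = 765.6/48.00 = 15.95 mg/L.
Half-life 0.287 d → k = ln 2 / 0.287 = 2.415 d⁻¹.
Set 15.95·exp(−k·t) = 1.7 → t = ln(15.95/1.7)/k = 80090 s = 22.25 h.
Distance = v·t = 1.0·80090 = 80090 m = 80.09 km.

80.1 km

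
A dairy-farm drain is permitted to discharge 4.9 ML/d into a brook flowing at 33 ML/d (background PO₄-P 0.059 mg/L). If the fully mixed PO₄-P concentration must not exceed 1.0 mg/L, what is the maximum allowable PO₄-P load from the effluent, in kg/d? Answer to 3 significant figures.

Mass balance at the limit: 33.00·0.05900 + 4.900·Cₑ = 37.90·1.0 → Cₑ = 7.337 mg/L.
4.900 ML/d = 0.05671 m³/s. Load = 0.05671 m³/s × 7.337 g/m³ × 86 400 s/d = 35.95 kg/d.

36.0 kg/d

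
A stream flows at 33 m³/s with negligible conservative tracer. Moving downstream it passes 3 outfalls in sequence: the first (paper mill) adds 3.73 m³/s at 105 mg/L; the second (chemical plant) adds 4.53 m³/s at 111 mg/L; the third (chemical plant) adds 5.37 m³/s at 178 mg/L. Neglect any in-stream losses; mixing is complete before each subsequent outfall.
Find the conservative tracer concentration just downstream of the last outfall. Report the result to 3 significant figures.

39.7 mg/L

Outfall 1: combined Q = 36.73 m³/s; C = (33.00·0 + 3.730·105.0)/36.73 = 10.66 mg/L.
Outfall 2: combined Q = 41.26 m³/s; C = (36.73·10.66 + 4.530·111.0)/41.26 = 21.68 mg/L.
Outfall 3: combined Q = 46.63 m³/s; C = (41.26·21.68 + 5.370·178.0)/46.63 = 39.68 mg/L.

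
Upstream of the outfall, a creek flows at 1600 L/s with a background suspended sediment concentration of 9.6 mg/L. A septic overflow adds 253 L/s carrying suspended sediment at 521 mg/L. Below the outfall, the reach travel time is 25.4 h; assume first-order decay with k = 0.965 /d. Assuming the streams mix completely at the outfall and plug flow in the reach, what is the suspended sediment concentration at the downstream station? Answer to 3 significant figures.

28.6 mg/L

Mass balance: C = (1600·9.600 + 253.0·521.0) / 1853 = 147200/1853 = 79.42 mg/L.
Decay over the reach: 79.42·exp(−kt) = 79.42·0.3601 = 28.60 mg/L.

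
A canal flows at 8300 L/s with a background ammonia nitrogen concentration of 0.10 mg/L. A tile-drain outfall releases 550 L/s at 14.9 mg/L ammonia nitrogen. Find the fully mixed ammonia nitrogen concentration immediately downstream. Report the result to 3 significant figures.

Conservation of mass: C = (8300·0.1000 + 550.0·14.90) / 8850 = 9025/8850 = 1.020 mg/L.

1.02 mg/L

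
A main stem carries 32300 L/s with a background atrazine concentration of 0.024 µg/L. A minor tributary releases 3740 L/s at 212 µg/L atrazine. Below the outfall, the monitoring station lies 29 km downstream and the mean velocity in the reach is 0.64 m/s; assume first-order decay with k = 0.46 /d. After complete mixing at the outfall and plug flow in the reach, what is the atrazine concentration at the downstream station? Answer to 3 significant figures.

17.3 µg/L

Mixed concentration C = ΣQC/ΣQ = (32300·0.02400 + 3740·212.0) / 36040 = 793700/36040 = 22.02 µg/L.
Travel time t = 29·1000 / 0.64 = 45310 s = 12.59 h.
After decay, C = 22.02 × e^(−kt) = 22.02 × 0.7856 = 17.30 µg/L.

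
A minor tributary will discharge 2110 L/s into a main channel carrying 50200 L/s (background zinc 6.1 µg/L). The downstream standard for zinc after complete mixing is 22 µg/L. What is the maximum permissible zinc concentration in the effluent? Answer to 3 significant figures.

400 µg/L

At the limit, (Qr·Cr + Qe·Cₑ)/(Qr + Qe) = 22:
Cₑ = (52310·22 − 50200·6.100) / 2110 = 400.3 µg/L.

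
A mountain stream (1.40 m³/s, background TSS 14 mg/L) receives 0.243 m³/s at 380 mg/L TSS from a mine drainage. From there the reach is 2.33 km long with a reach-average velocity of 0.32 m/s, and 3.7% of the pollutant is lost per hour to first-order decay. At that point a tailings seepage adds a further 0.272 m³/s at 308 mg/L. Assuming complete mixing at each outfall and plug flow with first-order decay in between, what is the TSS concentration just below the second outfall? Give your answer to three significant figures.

97.9 mg/L

Mass balance: C = (1.400·14.00 + 0.2430·380.0) / 1.643 = 111.9/1.643 = 68.13 mg/L; combined flow 1.643 m³/s.
Travel time t = 2.33·1000 / 0.32 = 7281 s = 2.023 h.
3.7%/h lost → k = −ln(1 − 0.037) = 0.03770 h⁻¹.
Decay over the reach: 68.13·exp(−kt) = 68.13·0.9266 = 63.13 mg/L.
Second outfall: C = (1.643·63.13 + 0.2720·308.0)/1.915 = 97.91 mg/L.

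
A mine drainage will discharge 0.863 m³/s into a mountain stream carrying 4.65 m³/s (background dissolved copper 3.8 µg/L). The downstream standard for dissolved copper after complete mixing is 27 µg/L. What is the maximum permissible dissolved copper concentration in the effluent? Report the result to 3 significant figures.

At the limit, (Qr·Cr + Qe·Cₑ)/(Qr + Qe) = 27:
Cₑ = (5.513·27 − 4.650·3.800) / 0.8630 = 152.0 µg/L.

152 µg/L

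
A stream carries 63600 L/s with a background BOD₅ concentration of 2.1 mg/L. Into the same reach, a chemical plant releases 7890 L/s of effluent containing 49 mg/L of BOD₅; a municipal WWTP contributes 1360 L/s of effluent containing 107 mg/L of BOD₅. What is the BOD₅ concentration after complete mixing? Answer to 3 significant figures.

9.14 mg/L

Mass balance: C = (63600·2.100 + 7890·49.00 + 1360·107.0) / 72850 = 665700/72850 = 9.138 mg/L.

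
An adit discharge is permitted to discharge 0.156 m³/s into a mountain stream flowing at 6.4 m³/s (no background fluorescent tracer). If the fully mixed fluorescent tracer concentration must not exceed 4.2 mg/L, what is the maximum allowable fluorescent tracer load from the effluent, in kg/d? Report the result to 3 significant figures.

2380 kg/d

Mass balance at the limit: 6.400·0 + 0.1560·Cₑ = 6.556·4.2 → Cₑ = 176.5 mg/L.
Load = 0.1560 m³/s × 176.5 g/m³ × 86 400 s/d = 2379 kg/d.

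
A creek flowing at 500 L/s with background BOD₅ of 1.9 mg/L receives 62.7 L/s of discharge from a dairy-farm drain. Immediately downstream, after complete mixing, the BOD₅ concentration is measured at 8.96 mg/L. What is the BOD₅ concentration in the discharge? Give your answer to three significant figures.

65.3 mg/L

Mass balance: 500.0·1.900 + 62.70·Cₑ = 562.7·8.960
→ Cₑ = (562.7·8.960 − 500.0·1.900) / 62.70 = 65.26 mg/L.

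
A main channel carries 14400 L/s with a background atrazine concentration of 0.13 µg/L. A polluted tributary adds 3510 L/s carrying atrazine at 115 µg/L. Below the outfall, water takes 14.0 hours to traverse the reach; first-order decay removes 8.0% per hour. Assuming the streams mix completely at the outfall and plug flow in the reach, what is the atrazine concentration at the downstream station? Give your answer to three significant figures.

Flow-weighted average: C = (14400·0.1300 + 3510·115.0) / 17910 = 405500/17910 = 22.64 µg/L.
8.0%/h lost → k = −ln(1 − 0.08) = 0.08338 h⁻¹.
Applying C = C₀e^(−kt): 22.64 × 0.3112 = 7.046 µg/L.

7.05 µg/L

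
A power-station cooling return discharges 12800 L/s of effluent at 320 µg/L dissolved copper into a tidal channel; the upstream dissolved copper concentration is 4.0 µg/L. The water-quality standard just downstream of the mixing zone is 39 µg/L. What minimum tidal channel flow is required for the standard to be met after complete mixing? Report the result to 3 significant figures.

Set C_mix = 39: (Q·4.000 + 12800·320.0) / (Q + 12800) = 39
→ Q = 12800·(320.0 − 39)/(39 − 4.000) = 102800 L/s.

103000 L/s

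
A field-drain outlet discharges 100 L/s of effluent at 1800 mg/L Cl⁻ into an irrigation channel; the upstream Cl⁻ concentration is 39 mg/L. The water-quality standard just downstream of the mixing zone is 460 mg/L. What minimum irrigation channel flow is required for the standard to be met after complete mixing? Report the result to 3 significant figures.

318 L/s

Set C_mix = 460: (Q·39.00 + 100.0·1800) / (Q + 100.0) = 460
→ Q = 100.0·(1800 − 460)/(460 − 39.00) = 318.3 L/s.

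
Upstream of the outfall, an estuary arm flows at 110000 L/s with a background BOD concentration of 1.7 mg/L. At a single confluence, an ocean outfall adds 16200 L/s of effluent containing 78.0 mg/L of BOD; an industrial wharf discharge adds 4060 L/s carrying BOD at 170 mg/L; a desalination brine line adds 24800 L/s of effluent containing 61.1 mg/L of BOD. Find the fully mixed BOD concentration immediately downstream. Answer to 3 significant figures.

23.6 mg/L

Mixed concentration C = ΣQC/ΣQ = (110000·1.700 + 16200·78.00 + 4060·170.0 + 24800·61.10) / 155100 = 3656000/155100 = 23.58 mg/L.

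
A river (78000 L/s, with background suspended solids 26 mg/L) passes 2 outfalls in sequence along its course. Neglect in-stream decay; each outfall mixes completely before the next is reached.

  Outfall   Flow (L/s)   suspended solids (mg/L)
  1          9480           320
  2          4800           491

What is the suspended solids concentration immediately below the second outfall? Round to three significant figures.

After outfall 1: Q = 78000 + 9480 = 87480 L/s; C = (78000·26.00 + 9480·320.0)/87480 = 57.86 mg/L.
After outfall 2: Q = 87480 + 4800 = 92280 L/s; C = (87480·57.86 + 4800·491.0)/92280 = 80.39 mg/L.

80.4 mg/L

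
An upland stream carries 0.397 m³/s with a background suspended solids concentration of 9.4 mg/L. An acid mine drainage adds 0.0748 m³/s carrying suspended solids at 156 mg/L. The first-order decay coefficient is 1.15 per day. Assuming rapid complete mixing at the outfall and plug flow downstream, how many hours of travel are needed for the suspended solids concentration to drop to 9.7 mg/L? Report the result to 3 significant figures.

25.3 h

After mixing, C = (0.3970·9.400 + 0.07480·156.0) / 0.4718 = 15.40/0.4718 = 32.64 mg/L.
32.64·exp(−k·t) = 9.7 → t = ln(32.64/9.7)/k = 91170 s = 25.32 h.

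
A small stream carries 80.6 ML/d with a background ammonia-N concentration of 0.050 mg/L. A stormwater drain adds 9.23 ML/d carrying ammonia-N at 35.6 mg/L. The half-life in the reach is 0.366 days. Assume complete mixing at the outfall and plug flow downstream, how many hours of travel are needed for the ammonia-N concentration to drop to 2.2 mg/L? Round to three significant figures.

6.60 h

Conservation of mass: C = (80.60·0.05000 + 9.230·35.60) / 89.83 = 332.6/89.83 = 3.703 mg/L.
Half-life 0.366 d → k = ln 2 / 0.366 = 1.894 d⁻¹.
3.703·exp(−k·t) = 2.2 → t = ln(3.703/2.2)/k = 23750 s = 6.598 h.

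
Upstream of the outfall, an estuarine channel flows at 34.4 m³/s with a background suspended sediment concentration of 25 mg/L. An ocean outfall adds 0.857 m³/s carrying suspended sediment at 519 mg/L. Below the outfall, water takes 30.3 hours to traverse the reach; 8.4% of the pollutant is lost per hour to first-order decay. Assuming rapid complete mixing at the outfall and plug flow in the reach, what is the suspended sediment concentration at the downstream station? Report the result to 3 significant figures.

2.59 mg/L

Mass balance: C = (34.40·25.00 + 0.8570·519.0) / 35.26 = 1305/35.26 = 37.01 mg/L.
8.4%/h lost → k = −ln(1 − 0.084) = 0.08774 h⁻¹.
First-order decay: C = 37.01·exp(−k·t) = 37.01·0.07005 = 2.593 mg/L.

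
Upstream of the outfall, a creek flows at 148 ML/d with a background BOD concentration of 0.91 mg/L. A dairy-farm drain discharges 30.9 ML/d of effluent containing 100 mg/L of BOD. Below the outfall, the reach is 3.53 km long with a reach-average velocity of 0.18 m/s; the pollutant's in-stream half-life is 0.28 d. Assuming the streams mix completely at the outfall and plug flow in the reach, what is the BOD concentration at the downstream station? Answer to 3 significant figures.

Mass balance: C = (148.0·0.9100 + 30.90·100.0) / 178.9 = 3225/178.9 = 18.03 mg/L.
Travel time t = 3.53·1000 / 0.18 = 19610 s = 5.448 h.
Half-life 0.28 d → k = ln 2 / 0.28 = 2.476 d⁻¹.
After decay, C = 18.03 × e^(−kt) = 18.03 × 0.5701 = 10.28 mg/L.

10.3 mg/L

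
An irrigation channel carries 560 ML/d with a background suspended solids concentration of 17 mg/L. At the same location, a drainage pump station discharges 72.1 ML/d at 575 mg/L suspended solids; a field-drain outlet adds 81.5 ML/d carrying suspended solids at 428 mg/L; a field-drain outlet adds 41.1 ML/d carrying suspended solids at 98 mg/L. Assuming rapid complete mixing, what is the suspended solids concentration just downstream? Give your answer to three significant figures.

After mixing, C = (560.0·17.00 + 72.10·575.0 + 81.50·428.0 + 41.10·98.00) / 754.7 = 89890/754.7 = 119.1 mg/L.

119 mg/L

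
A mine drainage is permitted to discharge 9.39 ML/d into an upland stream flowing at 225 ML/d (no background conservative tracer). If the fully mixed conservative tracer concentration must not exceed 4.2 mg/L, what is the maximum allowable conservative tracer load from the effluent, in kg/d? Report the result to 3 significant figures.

984 kg/d

Mass balance at the limit: 225.0·0 + 9.390·Cₑ = 234.4·4.2 → Cₑ = 104.8 mg/L.
9.390 ML/d = 0.1087 m³/s. Load = 0.1087 m³/s × 104.8 g/m³ × 86 400 s/d = 984.4 kg/d.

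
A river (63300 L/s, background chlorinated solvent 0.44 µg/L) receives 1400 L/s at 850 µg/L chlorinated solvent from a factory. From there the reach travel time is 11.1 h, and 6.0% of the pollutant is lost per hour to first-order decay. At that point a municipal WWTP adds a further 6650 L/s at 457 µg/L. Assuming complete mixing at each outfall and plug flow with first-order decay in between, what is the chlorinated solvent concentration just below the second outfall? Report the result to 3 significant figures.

51.2 µg/L

Conservation of mass: C = (63300·0.4400 + 1400·850.0) / 64700 = 1218000/64700 = 18.82 µg/L; combined flow 64700 L/s.
6.0%/h lost → k = −ln(1 − 0.06) = 0.06188 h⁻¹.
Applying C = C₀e^(−kt): 18.82 × 0.5032 = 9.471 µg/L.
Second outfall: C = (64700·9.471 + 6650·457.0)/71350 = 51.18 µg/L.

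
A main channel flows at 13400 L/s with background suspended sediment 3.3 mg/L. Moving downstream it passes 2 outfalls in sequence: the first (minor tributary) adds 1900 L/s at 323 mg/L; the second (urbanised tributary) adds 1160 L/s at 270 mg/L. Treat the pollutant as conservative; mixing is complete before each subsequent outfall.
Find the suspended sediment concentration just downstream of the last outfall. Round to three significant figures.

Below outfall 1: Q → 15300 L/s, C = (13400·3.300 + 1900·323.0)/15300 = 43.00 mg/L.
Below outfall 2: Q → 16460 L/s, C = (15300·43.00 + 1160·270.0)/16460 = 59.00 mg/L.

59.0 mg/L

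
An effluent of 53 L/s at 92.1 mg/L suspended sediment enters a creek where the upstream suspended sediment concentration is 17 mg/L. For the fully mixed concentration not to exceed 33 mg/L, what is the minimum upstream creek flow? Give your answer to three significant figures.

196 L/s

Set C_mix = 33: (Q·17.00 + 53.00·92.10) / (Q + 53.00) = 33
→ Q = 53.00·(92.10 − 33)/(33 − 17.00) = 195.8 L/s.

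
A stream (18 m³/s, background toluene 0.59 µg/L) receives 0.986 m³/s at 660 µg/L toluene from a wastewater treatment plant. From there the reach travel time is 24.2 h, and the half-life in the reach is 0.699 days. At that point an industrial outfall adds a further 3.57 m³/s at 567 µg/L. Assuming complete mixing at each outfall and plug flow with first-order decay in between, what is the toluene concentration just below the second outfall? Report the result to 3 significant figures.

101 µg/L

Mixed concentration C = ΣQC/ΣQ = (18.00·0.5900 + 0.9860·660.0) / 18.99 = 661.4/18.99 = 34.84 µg/L; combined flow 18.99 m³/s.
Half-life 0.699 d → k = ln 2 / 0.699 = 0.9916 d⁻¹.
First-order decay: C = 34.84·exp(−k·t) = 34.84·0.3679 = 12.82 µg/L.
At the second outfall, C = (18.99·12.82 + 3.570·567.0) / (18.99 + 3.570) = 100.5 µg/L.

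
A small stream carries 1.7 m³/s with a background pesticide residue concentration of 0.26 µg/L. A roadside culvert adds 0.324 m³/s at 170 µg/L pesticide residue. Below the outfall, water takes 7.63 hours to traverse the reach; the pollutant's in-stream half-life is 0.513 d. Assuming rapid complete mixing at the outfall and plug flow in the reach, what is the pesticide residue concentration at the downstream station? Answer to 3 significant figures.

17.9 µg/L

After mixing, C = (1.700·0.2600 + 0.3240·170.0) / 2.024 = 55.52/2.024 = 27.43 µg/L.
Half-life 0.513 d → k = ln 2 / 0.513 = 1.351 d⁻¹.
Applying C = C₀e^(−kt): 27.43 × 0.6508 = 17.85 µg/L.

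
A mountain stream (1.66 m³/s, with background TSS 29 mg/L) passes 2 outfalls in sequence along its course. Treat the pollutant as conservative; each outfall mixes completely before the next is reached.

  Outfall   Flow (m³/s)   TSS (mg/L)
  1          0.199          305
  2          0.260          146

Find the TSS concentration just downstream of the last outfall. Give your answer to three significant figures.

Outfall 1: combined Q = 1.859 m³/s; C = (1.660·29.00 + 0.1990·305.0)/1.859 = 58.54 mg/L.
Outfall 2: combined Q = 2.119 m³/s; C = (1.859·58.54 + 0.2600·146.0)/2.119 = 69.28 mg/L.

69.3 mg/L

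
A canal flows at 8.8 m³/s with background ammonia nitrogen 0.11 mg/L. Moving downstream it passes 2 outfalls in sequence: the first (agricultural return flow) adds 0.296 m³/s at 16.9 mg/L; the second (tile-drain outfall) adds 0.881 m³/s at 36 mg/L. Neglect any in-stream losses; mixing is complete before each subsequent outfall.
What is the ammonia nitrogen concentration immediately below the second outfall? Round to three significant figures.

Below outfall 1: Q → 9.096 m³/s, C = (8.800·0.1100 + 0.2960·16.90)/9.096 = 0.6564 mg/L.
Below outfall 2: Q → 9.977 m³/s, C = (9.096·0.6564 + 0.8810·36.00)/9.977 = 3.777 mg/L.

3.78 mg/L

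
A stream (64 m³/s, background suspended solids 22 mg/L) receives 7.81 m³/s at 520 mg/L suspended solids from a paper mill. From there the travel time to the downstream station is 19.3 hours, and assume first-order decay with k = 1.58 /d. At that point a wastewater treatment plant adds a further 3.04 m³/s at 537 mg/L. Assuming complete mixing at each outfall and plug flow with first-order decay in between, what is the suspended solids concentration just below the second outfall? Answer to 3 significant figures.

Flow-weighted average: C = (64.00·22.00 + 7.810·520.0) / 71.81 = 5469/71.81 = 76.16 mg/L; combined flow 71.81 m³/s.
First-order decay: C = 76.16·exp(−k·t) = 76.16·0.2807 = 21.38 mg/L.
At the second outfall, C = (71.81·21.38 + 3.040·537.0) / (71.81 + 3.040) = 42.32 mg/L.

42.3 mg/L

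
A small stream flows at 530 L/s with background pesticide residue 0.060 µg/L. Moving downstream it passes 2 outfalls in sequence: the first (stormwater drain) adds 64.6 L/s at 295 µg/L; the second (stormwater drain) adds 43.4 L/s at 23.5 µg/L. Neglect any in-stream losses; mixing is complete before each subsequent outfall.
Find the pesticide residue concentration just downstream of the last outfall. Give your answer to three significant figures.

31.5 µg/L

After outfall 1: Q = 530.0 + 64.60 = 594.6 L/s; C = (530.0·0.06000 + 64.60·295.0)/594.6 = 32.10 µg/L.
After outfall 2: Q = 594.6 + 43.40 = 638.0 L/s; C = (594.6·32.10 + 43.40·23.50)/638.0 = 31.52 µg/L.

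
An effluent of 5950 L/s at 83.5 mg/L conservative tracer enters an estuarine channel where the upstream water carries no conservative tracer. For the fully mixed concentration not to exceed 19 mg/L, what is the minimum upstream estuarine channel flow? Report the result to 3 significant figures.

Set C_mix = 19: (Q·0 + 5950·83.50) / (Q + 5950) = 19
→ Q = 5950·(83.50 − 19)/(19 − 0) = 20200 L/s.

20200 L/s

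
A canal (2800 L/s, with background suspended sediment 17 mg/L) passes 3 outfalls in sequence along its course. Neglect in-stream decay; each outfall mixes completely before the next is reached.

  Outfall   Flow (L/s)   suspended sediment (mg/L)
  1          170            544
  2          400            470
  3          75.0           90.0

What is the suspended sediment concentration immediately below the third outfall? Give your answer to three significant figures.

97.2 mg/L

After outfall 1: Q = 2800 + 170.0 = 2970 L/s; C = (2800·17.00 + 170.0·544.0)/2970 = 47.16 mg/L.
After outfall 2: Q = 2970 + 400.0 = 3370 L/s; C = (2970·47.16 + 400.0·470.0)/3370 = 97.35 mg/L.
After outfall 3: Q = 3370 + 75.00 = 3445 L/s; C = (3370·97.35 + 75.00·90.00)/3445 = 97.19 mg/L.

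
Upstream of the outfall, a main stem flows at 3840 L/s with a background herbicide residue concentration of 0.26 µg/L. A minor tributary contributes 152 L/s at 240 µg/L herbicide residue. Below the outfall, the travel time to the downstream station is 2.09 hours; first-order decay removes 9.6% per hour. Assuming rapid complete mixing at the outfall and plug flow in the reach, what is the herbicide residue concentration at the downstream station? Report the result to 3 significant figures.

7.60 µg/L

Flow-weighted average: C = (3840·0.2600 + 152.0·240.0) / 3992 = 37480/3992 = 9.388 µg/L.
9.6%/h lost → k = −ln(1 − 0.096) = 0.1009 h⁻¹.
Decay over the reach: 9.388·exp(−kt) = 9.388·0.8098 = 7.603 µg/L.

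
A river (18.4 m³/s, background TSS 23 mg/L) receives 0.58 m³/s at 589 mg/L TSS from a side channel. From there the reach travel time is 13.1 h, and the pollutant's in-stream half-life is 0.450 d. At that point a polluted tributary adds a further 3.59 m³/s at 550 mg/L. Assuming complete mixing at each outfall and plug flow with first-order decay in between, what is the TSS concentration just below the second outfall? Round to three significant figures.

102 mg/L

After mixing, C = (18.40·23.00 + 0.5800·589.0) / 18.98 = 764.8/18.98 = 40.30 mg/L; combined flow 18.98 m³/s.
Half-life 0.450 d → k = ln 2 / 0.450 = 1.540 d⁻¹.
After decay, C = 40.30 × e^(−kt) = 40.30 × 0.4314 = 17.38 mg/L.
Second outfall: C = (18.98·17.38 + 3.590·550.0)/22.57 = 102.1 mg/L.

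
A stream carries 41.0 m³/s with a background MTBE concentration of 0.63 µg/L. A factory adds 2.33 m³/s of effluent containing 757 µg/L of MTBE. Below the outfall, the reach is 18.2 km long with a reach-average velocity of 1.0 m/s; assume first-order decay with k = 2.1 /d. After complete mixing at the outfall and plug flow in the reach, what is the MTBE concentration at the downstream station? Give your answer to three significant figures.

26.5 µg/L

Mixed concentration C = ΣQC/ΣQ = (41.00·0.6300 + 2.330·757.0) / 43.33 = 1790/43.33 = 41.30 µg/L.
Travel time t = 18.2·1000 / 1.0 = 18200 s = 5.056 h.
After decay, C = 41.30 × e^(−kt) = 41.30 × 0.6425 = 26.54 µg/L.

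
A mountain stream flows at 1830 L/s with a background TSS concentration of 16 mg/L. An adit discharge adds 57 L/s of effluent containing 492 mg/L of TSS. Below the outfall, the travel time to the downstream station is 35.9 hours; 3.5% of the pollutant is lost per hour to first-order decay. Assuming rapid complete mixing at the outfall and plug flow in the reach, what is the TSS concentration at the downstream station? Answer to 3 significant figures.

8.45 mg/L

Conservation of mass: C = (1830·16.00 + 57.00·492.0) / 1887 = 57320/1887 = 30.38 mg/L.
3.5%/h lost → k = −ln(1 − 0.035) = 0.03563 h⁻¹.
After decay, C = 30.38 × e^(−kt) = 30.38 × 0.2783 = 8.455 mg/L.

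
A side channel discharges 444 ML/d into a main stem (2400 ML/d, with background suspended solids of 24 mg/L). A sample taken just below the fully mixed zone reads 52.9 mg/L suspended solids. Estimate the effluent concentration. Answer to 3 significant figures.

209 mg/L

Mass balance: 2400·24.00 + 444.0·Cₑ = 2844·52.90
→ Cₑ = (2844·52.90 − 2400·24.00) / 444.0 = 209.1 mg/L.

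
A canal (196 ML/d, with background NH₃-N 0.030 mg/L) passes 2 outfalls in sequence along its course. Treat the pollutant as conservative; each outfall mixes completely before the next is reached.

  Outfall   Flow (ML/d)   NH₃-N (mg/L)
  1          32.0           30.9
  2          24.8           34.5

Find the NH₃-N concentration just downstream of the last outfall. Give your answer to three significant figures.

After outfall 1: Q = 196.0 + 32.00 = 228.0 ML/d; C = (196.0·0.03000 + 32.00·30.90)/228.0 = 4.363 mg/L.
After outfall 2: Q = 228.0 + 24.80 = 252.8 ML/d; C = (228.0·4.363 + 24.80·34.50)/252.8 = 7.319 mg/L.

7.32 mg/L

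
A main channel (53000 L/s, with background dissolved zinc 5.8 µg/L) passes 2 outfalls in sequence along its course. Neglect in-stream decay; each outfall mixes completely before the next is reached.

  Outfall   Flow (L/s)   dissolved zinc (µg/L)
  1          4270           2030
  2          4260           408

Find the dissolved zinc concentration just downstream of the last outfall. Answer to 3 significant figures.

After outfall 1: Q = 53000 + 4270 = 57270 L/s; C = (53000·5.800 + 4270·2030)/57270 = 156.7 µg/L.
After outfall 2: Q = 57270 + 4260 = 61530 L/s; C = (57270·156.7 + 4260·408.0)/61530 = 174.1 µg/L.

174 µg/L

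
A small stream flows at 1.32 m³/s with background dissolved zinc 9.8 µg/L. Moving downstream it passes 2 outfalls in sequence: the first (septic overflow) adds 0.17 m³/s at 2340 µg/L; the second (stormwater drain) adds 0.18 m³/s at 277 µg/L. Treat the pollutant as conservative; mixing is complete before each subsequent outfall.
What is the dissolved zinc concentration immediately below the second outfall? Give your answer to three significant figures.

After outfall 1: Q = 1.320 + 0.1700 = 1.490 m³/s; C = (1.320·9.800 + 0.1700·2340)/1.490 = 275.7 µg/L.
After outfall 2: Q = 1.490 + 0.1800 = 1.670 m³/s; C = (1.490·275.7 + 0.1800·277.0)/1.670 = 275.8 µg/L.

276 µg/L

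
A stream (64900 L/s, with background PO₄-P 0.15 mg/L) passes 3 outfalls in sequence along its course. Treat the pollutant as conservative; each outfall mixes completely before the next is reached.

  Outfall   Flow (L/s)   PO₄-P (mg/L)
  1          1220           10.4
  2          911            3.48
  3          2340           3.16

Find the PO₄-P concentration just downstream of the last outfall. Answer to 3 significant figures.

After outfall 1: Q = 64900 + 1220 = 66120 L/s; C = (64900·0.1500 + 1220·10.40)/66120 = 0.3391 mg/L.
After outfall 2: Q = 66120 + 911.0 = 67030 L/s; C = (66120·0.3391 + 911.0·3.480)/67030 = 0.3818 mg/L.
After outfall 3: Q = 67030 + 2340 = 69370 L/s; C = (67030·0.3818 + 2340·3.160)/69370 = 0.4755 mg/L.

0.476 mg/L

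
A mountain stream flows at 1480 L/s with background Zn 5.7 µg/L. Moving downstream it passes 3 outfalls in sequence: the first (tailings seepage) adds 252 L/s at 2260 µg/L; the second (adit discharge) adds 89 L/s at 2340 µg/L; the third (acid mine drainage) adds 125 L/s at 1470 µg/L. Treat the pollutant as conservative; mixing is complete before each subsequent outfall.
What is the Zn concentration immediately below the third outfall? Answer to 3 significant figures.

Below outfall 1: Q → 1732 L/s, C = (1480·5.700 + 252.0·2260)/1732 = 333.7 µg/L.
Below outfall 2: Q → 1821 L/s, C = (1732·333.7 + 89.00·2340)/1821 = 431.7 µg/L.
Below outfall 3: Q → 1946 L/s, C = (1821·431.7 + 125.0·1470)/1946 = 498.4 µg/L.

498 µg/L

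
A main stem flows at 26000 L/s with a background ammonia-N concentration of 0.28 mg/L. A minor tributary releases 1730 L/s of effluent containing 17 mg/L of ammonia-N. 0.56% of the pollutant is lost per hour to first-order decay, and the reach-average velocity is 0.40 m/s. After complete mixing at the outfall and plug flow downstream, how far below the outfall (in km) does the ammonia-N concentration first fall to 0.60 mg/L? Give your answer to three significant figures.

203 km

Conservation of mass: C = (26000·0.2800 + 1730·17.00) / 27730 = 36690/27730 = 1.323 mg/L.
0.56%/h lost → k = −ln(1 − 0.0056) = 0.005616 h⁻¹.
Set 1.323·exp(−k·t) = 0.60 → t = ln(1.323/0.60)/k = 507000 s = 140.8 h.
Distance = v·t = 0.40·507000 = 202800 m = 202.8 km.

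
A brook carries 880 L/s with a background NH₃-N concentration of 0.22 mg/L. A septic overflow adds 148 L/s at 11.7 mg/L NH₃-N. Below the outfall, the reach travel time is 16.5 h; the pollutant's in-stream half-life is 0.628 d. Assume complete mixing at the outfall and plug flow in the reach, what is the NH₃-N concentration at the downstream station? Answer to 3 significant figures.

0.877 mg/L

Flow-weighted average: C = (880.0·0.2200 + 148.0·11.70) / 1028 = 1925/1028 = 1.873 mg/L.
Half-life 0.628 d → k = ln 2 / 0.628 = 1.104 d⁻¹.
Decay over the reach: 1.873·exp(−kt) = 1.873·0.4682 = 0.8769 mg/L.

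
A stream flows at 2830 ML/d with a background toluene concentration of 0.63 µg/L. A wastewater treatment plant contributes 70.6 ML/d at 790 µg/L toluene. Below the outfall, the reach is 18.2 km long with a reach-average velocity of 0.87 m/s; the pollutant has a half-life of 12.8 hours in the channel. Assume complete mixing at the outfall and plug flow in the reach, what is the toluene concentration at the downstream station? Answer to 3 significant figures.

Flow-weighted average: C = (2830·0.6300 + 70.60·790.0) / 2901 = 57560/2901 = 19.84 µg/L.
Travel time t = 18.2·1000 / 0.87 = 20920 s = 5.811 h.
Half-life 12.8 h → k = ln 2 / 12.8 = 0.05415 h⁻¹ = 1.300 d⁻¹.
Applying C = C₀e^(−kt): 19.84 × 0.7300 = 14.49 µg/L.

14.5 µg/L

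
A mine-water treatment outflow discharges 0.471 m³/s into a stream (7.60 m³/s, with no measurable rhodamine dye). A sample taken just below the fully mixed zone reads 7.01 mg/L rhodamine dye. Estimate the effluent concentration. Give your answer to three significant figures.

120 mg/L

Mass balance: 7.600·0 + 0.4710·Cₑ = 8.071·7.010
→ Cₑ = (8.071·7.010 − 7.600·0) / 0.4710 = 120.1 mg/L.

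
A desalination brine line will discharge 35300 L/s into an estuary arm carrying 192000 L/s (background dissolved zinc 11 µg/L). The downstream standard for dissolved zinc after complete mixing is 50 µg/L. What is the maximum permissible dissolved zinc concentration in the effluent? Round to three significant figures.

At the limit, (Qr·Cr + Qe·Cₑ)/(Qr + Qe) = 50:
Cₑ = (227300·50 − 192000·11.00) / 35300 = 262.1 µg/L.

262 µg/L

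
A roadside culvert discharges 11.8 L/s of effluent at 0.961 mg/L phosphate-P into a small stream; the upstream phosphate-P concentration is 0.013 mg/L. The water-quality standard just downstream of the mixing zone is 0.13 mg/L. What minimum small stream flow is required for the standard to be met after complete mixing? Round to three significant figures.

83.8 L/s

Set C_mix = 0.13: (Q·0.01300 + 11.80·0.9610) / (Q + 11.80) = 0.13
→ Q = 11.80·(0.9610 − 0.13)/(0.13 − 0.01300) = 83.81 L/s.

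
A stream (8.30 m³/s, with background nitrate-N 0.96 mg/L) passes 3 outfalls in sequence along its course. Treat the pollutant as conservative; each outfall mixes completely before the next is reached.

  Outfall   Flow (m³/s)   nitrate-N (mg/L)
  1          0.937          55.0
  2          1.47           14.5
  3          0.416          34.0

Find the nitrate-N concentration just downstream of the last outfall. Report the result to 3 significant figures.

8.54 mg/L

After outfall 1: Q = 8.300 + 0.9370 = 9.237 m³/s; C = (8.300·0.9600 + 0.9370·55.00)/9.237 = 6.442 mg/L.
After outfall 2: Q = 9.237 + 1.470 = 10.71 m³/s; C = (9.237·6.442 + 1.470·14.50)/10.71 = 7.548 mg/L.
After outfall 3: Q = 10.71 + 0.4160 = 11.12 m³/s; C = (10.71·7.548 + 0.4160·34.00)/11.12 = 8.537 mg/L.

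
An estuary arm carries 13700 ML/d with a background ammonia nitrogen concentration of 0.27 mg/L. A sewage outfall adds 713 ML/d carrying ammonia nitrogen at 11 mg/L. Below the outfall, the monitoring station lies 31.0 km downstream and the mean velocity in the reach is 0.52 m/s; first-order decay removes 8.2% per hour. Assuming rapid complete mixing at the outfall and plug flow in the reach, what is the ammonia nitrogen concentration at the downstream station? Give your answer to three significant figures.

0.194 mg/L

Conservation of mass: C = (13700·0.2700 + 713.0·11.00) / 14410 = 11540/14410 = 0.8008 mg/L.
Travel time t = 31.0·1000 / 0.52 = 59620 s = 16.56 h.
8.2%/h lost → k = −ln(1 − 0.082) = 0.08556 h⁻¹.
Applying C = C₀e^(−kt): 0.8008 × 0.2425 = 0.1942 mg/L.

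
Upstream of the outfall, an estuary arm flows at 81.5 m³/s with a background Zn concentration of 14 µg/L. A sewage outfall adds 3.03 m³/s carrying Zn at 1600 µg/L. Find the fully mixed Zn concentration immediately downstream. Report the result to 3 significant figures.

Mass balance: C = (81.50·14.00 + 3.030·1600) / 84.53 = 5989/84.53 = 70.85 µg/L.

70.9 µg/L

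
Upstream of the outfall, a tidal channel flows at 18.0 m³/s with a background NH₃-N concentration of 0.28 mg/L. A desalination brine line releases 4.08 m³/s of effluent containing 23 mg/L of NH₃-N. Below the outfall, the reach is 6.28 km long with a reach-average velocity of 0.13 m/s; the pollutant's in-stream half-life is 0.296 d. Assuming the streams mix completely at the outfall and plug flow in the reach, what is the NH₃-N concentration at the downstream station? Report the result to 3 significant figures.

1.21 mg/L

After mixing, C = (18.00·0.2800 + 4.080·23.00) / 22.08 = 98.88/22.08 = 4.478 mg/L.
Travel time t = 6.28·1000 / 0.13 = 48310 s = 13.42 h.
Half-life 0.296 d → k = ln 2 / 0.296 = 2.342 d⁻¹.
First-order decay: C = 4.478·exp(−k·t) = 4.478·0.2700 = 1.209 mg/L.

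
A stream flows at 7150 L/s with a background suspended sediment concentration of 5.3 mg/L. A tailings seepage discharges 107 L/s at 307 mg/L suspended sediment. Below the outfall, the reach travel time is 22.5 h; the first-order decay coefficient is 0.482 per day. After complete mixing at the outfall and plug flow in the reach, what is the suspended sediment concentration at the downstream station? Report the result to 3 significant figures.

6.20 mg/L

Mixed concentration C = ΣQC/ΣQ = (7150·5.300 + 107.0·307.0) / 7257 = 70740/7257 = 9.748 mg/L.
Applying C = C₀e^(−kt): 9.748 × 0.6364 = 6.204 mg/L.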